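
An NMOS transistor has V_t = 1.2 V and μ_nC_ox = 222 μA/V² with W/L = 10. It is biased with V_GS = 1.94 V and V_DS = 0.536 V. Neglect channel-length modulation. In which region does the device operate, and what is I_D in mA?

Triode; I_D = 0.562 mA

k_n = μ_nC_ox · (W/L) = 2.22 mA/V².
V_ov = V_GS − V_t = 1.94 − 1.2 = 0.74 V.
Since V_DS = 0.536 V < V_ov = 0.74 V, the device is in the triode region.
I_D = k_n [V_ov · V_DS − ½ V_DS²] = 2.22 × [0.74 × 0.536 − 0.5 × 0.536²] = 0.562 mA.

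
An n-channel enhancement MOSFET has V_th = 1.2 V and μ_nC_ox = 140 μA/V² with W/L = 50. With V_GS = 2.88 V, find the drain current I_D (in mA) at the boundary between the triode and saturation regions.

I_D = 9.88 mA

At the boundary V_DS = V_ov = V_GS − V_th = 2.88 − 1.2 = 1.68 V.
k_n = μ_nC_ox · (W/L) = 7 mA/V².
I_D = ½ k_n V_ov² = 0.5 × 7 × 1.68² = 9.88 mA.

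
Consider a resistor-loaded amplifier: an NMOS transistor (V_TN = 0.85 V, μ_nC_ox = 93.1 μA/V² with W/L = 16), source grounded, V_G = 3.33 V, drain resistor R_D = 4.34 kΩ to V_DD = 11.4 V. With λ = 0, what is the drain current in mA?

V_GS = V_G = 3.33 V, so V_ov = 3.33 − 0.85 = 2.48 V.
k_n = μ_nC_ox · (W/L) = 1.49 mA/V².
Assume saturation: I_D = ½ k_n V_ov² = 0.5 × 1.49 × 2.48² = 4.58 mA, giving V_DS = V_DD − I_D R_D = 11.4 − 4.58 × 4.34 = -8.48 V.
But -8.48 V < V_ov = 2.48 V, so the device is actually in triode.
In triode I_D = k_n[V_ov V_DS − ½ V_DS²] and I_D = (V_DD − V_DS)/R_D. Equating: 3.23 V_DS² − 17.03 V_DS + 11.4 = 0, giving V_DS = 0.787 V (the root below V_ov).
I_D = (11.4 − 0.787) / 4.34 = 2.45 mA.

I_D = 2.45 mA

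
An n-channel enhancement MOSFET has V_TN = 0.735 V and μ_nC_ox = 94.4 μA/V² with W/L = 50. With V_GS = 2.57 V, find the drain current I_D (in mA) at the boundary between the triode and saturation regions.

I_D = 7.95 mA

At the boundary V_DS = V_ov = V_GS − V_TN = 2.57 − 0.735 = 1.83 V.
k_n = μ_nC_ox · (W/L) = 4.72 mA/V².
I_D = ½ k_n V_ov² = 0.5 × 4.72 × 1.83² = 7.95 mA.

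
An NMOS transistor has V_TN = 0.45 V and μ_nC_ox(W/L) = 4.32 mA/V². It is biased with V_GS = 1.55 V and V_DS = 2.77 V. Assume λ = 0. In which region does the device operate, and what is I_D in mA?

V_ov = V_GS − V_TN = 1.55 − 0.45 = 1.1 V.
Since V_DS = 2.77 V ≥ V_ov = 1.1 V, the device is in saturation.
I_D = ½ k_n V_ov² = 0.5 × 4.32 × 1.1² = 2.61 mA.

Saturation; I_D = 2.61 mA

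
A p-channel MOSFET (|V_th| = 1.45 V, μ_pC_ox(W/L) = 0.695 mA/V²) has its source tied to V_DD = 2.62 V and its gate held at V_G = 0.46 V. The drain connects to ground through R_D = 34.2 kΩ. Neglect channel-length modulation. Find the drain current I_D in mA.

I_D = 0.0718 mA

V_SG = V_DD − V_G = 2.62 − 0.46 = 2.16 V, so V_ov = 2.16 − 1.45 = 0.71 V.
Assume saturation: I_D = ½ k_p V_ov² = 0.5 × 0.695 × 0.71² = 0.175 mA, giving V_SD = V_DD − I_D R_D = 2.62 − 0.175 × 34.2 = -3.37 V.
But -3.37 V < V_ov = 0.71 V, so the device is actually in triode.
In triode I_D = k_p[V_ov V_SD − ½ V_SD²] and I_D = (V_DD − V_SD)/R_D. Equating: 11.9 V_SD² − 17.88 V_SD + 2.62 = 0, giving V_SD = 0.165 V (the root below V_ov).
I_D = (2.62 − 0.165) / 34.2 = 0.0718 mA.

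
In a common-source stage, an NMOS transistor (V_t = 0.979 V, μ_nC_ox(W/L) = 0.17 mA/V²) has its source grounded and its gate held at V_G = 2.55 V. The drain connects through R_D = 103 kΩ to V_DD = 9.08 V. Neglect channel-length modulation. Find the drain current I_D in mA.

I_D = 0.0847 mA

V_GS = V_G = 2.55 V, so V_ov = 2.55 − 0.979 = 1.57 V.
Assume saturation: I_D = ½ k_n V_ov² = 0.5 × 0.17 × 1.57² = 0.21 mA, giving V_DS = V_DD − I_D R_D = 9.08 − 0.21 × 103 = -12.5 V.
But -12.5 V < V_ov = 1.57 V, so the device is actually in triode.
In triode I_D = k_n[V_ov V_DS − ½ V_DS²] and I_D = (V_DD − V_DS)/R_D. Equating: 8.76 V_DS² − 28.51 V_DS + 9.08 = 0, giving V_DS = 0.358 V (the root below V_ov).
I_D = (9.08 − 0.358) / 103 = 0.0847 mA.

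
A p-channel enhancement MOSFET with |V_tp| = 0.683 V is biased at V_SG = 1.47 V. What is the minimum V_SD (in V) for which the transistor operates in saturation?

V_SD,sat = 0.787 V

The boundary between triode and saturation is V_SD = V_SG − |V_tp| = V_ov.
V_ov = 1.47 − 0.683 = 0.787 V.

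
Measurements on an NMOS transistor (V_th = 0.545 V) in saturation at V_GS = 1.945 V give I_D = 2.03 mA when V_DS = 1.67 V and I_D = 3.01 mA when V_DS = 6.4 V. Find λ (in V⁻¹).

With V_GS fixed, I_D ∝ (1 + λ V_DS) in saturation, so I_D2/I_D1 = (1 + λ V_DS2)/(1 + λ V_DS1).
3.01/2.03 = 1.483 = (1 + 6.4 λ)/(1 + 1.67 λ).
Solving: λ (I_D1 V_DS2 − I_D2 V_DS1) = I_D2 − I_D1, so λ = (3.01 − 2.03) / (2.03 × 6.4 − 3.01 × 1.67) = 0.98 / 7.97 = 0.123 V⁻¹.

λ = 0.123 V⁻¹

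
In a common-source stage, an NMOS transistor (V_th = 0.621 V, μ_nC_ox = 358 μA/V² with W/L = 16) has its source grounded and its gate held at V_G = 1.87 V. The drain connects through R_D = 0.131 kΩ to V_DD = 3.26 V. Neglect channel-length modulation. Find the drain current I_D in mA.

I_D = 4.47 mA

V_GS = V_G = 1.87 V, so V_ov = 1.87 − 0.621 = 1.25 V.
k_n = μ_nC_ox · (W/L) = 5.728 mA/V².
Assume saturation: I_D = ½ k_n V_ov² = 0.5 × 5.728 × 1.25² = 4.47 mA, giving V_DS = V_DD − I_D R_D = 3.26 − 4.47 × 0.131 = 2.67 V.
V_DS = 2.67 V ≥ V_ov = 1.25 V, confirming saturation.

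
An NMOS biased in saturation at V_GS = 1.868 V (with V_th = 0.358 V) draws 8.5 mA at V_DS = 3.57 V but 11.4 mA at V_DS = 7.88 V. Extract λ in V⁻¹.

With V_GS fixed, I_D ∝ (1 + λ V_DS) in saturation, so I_D2/I_D1 = (1 + λ V_DS2)/(1 + λ V_DS1).
11.4/8.5 = 1.341 = (1 + 7.88 λ)/(1 + 3.57 λ).
Solving: λ (I_D1 V_DS2 − I_D2 V_DS1) = I_D2 − I_D1, so λ = (11.4 − 8.5) / (8.5 × 7.88 − 11.4 × 3.57) = 2.9 / 26.3 = 0.11 V⁻¹.

λ = 0.110 V⁻¹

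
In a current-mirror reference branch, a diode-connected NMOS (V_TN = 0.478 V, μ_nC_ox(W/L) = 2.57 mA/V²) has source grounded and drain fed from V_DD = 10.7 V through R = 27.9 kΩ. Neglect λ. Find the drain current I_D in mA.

With gate tied to drain, V_GS = V_DS ≥ V_GS − V_TN, so the device is in saturation.
KCL at the drain: ½ k_n (V_GS − V_TN)² = (V_DD − V_GS)/R.
Let x = V_GS − 0.478. Then 35.9 x² + x − 10.22 = 0, giving x = 0.52 V (positive root), so V_GS = 0.998 V.
I_D = (V_DD − V_GS)/R = (10.7 − 0.998) / 27.9 = 0.348 mA.

I_D = 0.348 mA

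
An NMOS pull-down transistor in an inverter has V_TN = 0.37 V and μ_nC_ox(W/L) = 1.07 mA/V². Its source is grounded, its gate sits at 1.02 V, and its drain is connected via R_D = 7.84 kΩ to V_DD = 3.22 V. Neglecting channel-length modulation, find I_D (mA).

I_D = 0.226 mA

V_GS = V_G = 1.02 V, so V_ov = 1.02 − 0.37 = 0.65 V.
Assume saturation: I_D = ½ k_n V_ov² = 0.5 × 1.07 × 0.65² = 0.226 mA, giving V_DS = V_DD − I_D R_D = 3.22 − 0.226 × 7.84 = 1.45 V.
V_DS = 1.45 V ≥ V_ov = 0.65 V, confirming saturation.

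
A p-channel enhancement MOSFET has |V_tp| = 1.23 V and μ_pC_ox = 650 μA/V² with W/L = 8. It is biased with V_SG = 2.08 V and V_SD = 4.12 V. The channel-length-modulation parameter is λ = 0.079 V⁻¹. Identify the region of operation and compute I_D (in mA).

Saturation; I_D = 2.49 mA

k_p = μ_pC_ox · (W/L) = 5.2 mA/V².
V_ov = V_SG − |V_tp| = 2.08 − 1.23 = 0.85 V.
Since V_SD = 4.12 V ≥ V_ov = 0.85 V, the device is in saturation.
I_D = ½ k_p V_ov² (1 + λ V_SD) = 0.5 × 5.2 × 0.85² × (1 + 0.079 × 4.12) = 2.49 mA.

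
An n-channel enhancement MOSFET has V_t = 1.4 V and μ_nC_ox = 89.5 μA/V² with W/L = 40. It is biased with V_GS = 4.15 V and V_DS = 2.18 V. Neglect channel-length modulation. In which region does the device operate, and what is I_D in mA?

Triode; I_D = 13.0 mA

k_n = μ_nC_ox · (W/L) = 3.58 mA/V².
V_ov = V_GS − V_t = 4.15 − 1.4 = 2.75 V.
Since V_DS = 2.18 V < V_ov = 2.75 V, the device is in the triode region.
I_D = k_n [V_ov · V_DS − ½ V_DS²] = 3.58 × [2.75 × 2.18 − 0.5 × 2.18²] = 13 mA.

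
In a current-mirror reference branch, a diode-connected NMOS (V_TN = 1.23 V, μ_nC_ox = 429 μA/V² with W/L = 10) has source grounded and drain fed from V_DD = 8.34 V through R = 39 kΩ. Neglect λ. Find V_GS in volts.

With gate tied to drain, V_GS = V_DS ≥ V_GS − V_TN, so the device is in saturation.
k_n = μ_nC_ox · (W/L) = 4.29 mA/V².
KCL at the drain: ½ k_n (V_GS − V_TN)² = (V_DD − V_GS)/R.
Let x = V_GS − 1.23. Then 83.7 x² + x − 7.11 = 0, giving x = 0.286 V (positive root), so V_GS = 1.52 V.
I_D = (V_DD − V_GS)/R = (8.34 − 1.52) / 39 = 0.175 mA.

V_GS = 1.52 V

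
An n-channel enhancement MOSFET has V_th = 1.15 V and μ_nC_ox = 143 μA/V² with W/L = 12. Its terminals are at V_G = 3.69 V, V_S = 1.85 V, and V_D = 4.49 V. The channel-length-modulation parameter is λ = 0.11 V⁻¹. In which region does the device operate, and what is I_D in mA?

V_GS = V_G − V_S = 3.69 − 1.85 = 1.84 V; V_DS = V_D − V_S = 4.49 − 1.85 = 2.64 V.
k_n = μ_nC_ox · (W/L) = 1.716 mA/V².
V_ov = V_GS − V_th = 1.84 − 1.15 = 0.69 V.
Since V_DS = 2.64 V ≥ V_ov = 0.69 V, the device is in saturation.
I_D = ½ k_n V_ov² (1 + λ V_DS) = 0.5 × 1.716 × 0.69² × (1 + 0.11 × 2.64) = 0.527 mA.

Saturation; I_D = 0.527 mA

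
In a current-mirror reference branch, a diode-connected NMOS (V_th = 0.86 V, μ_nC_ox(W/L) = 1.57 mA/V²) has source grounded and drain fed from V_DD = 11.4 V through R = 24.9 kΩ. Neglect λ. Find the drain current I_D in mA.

I_D = 0.395 mA

With gate tied to drain, V_GS = V_DS ≥ V_GS − V_th, so the device is in saturation.
KCL at the drain: ½ k_n (V_GS − V_th)² = (V_DD − V_GS)/R.
Let x = V_GS − 0.86. Then 19.5 x² + x − 10.54 = 0, giving x = 0.709 V (positive root), so V_GS = 1.57 V.
I_D = (V_DD − V_GS)/R = (11.4 − 1.57) / 24.9 = 0.395 mA.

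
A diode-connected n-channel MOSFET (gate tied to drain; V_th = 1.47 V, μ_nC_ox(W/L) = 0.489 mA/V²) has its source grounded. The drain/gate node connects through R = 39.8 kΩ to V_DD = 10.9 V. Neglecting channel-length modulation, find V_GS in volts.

V_GS = 2.40 V

With gate tied to drain, V_GS = V_DS ≥ V_GS − V_th, so the device is in saturation.
KCL at the drain: ½ k_n (V_GS − V_th)² = (V_DD − V_GS)/R.
Let x = V_GS − 1.47. Then 9.73 x² + x − 9.43 = 0, giving x = 0.934 V (positive root), so V_GS = 2.4 V.
I_D = (V_DD − V_GS)/R = (10.9 − 2.4) / 39.8 = 0.213 mA.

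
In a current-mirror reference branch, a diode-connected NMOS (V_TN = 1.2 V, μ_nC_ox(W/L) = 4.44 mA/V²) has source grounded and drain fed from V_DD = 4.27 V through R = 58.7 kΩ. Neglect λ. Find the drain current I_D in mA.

I_D = 0.0497 mA

With gate tied to drain, V_GS = V_DS ≥ V_GS − V_TN, so the device is in saturation.
KCL at the drain: ½ k_n (V_GS − V_TN)² = (V_DD − V_GS)/R.
Let x = V_GS − 1.2. Then 130 x² + x − 3.07 = 0, giving x = 0.15 V (positive root), so V_GS = 1.35 V.
I_D = (V_DD − V_GS)/R = (4.27 − 1.35) / 58.7 = 0.0497 mA.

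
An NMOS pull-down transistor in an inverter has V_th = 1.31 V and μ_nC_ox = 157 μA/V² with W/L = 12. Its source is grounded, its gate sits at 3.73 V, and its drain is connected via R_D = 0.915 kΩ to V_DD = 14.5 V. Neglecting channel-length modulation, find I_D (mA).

I_D = 5.52 mA

V_GS = V_G = 3.73 V, so V_ov = 3.73 − 1.31 = 2.42 V.
k_n = μ_nC_ox · (W/L) = 1.884 mA/V².
Assume saturation: I_D = ½ k_n V_ov² = 0.5 × 1.884 × 2.42² = 5.52 mA, giving V_DS = V_DD − I_D R_D = 14.5 − 5.52 × 0.915 = 9.45 V.
V_DS = 9.45 V ≥ V_ov = 2.42 V, confirming saturation.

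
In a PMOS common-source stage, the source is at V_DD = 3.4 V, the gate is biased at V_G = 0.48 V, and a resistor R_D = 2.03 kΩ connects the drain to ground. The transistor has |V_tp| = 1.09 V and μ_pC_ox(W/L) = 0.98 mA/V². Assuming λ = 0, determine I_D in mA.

I_D = 1.23 mA

V_SG = V_DD − V_G = 3.4 − 0.48 = 2.92 V, so V_ov = 2.92 − 1.09 = 1.83 V.
Assume saturation: I_D = ½ k_p V_ov² = 0.5 × 0.98 × 1.83² = 1.64 mA, giving V_SD = V_DD − I_D R_D = 3.4 − 1.64 × 2.03 = 0.0688 V.
But 0.0688 V < V_ov = 1.83 V, so the device is actually in triode.
In triode I_D = k_p[V_ov V_SD − ½ V_SD²] and I_D = (V_DD − V_SD)/R_D. Equating: 0.995 V_SD² − 4.641 V_SD + 3.4 = 0, giving V_SD = 0.91 V (the root below V_ov).
I_D = (3.4 − 0.91) / 2.03 = 1.23 mA.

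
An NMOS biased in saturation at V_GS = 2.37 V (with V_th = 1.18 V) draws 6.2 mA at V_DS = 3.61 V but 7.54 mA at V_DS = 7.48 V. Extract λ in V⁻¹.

With V_GS fixed, I_D ∝ (1 + λ V_DS) in saturation, so I_D2/I_D1 = (1 + λ V_DS2)/(1 + λ V_DS1).
7.54/6.2 = 1.216 = (1 + 7.48 λ)/(1 + 3.61 λ).
Solving: λ (I_D1 V_DS2 − I_D2 V_DS1) = I_D2 − I_D1, so λ = (7.54 − 6.2) / (6.2 × 7.48 − 7.54 × 3.61) = 1.34 / 19.2 = 0.0699 V⁻¹.

λ = 0.0699 V⁻¹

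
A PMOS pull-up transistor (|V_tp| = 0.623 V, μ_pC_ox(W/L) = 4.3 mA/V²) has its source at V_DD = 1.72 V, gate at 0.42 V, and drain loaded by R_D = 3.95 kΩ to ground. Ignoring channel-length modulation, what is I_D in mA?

I_D = 0.397 mA

V_SG = V_DD − V_G = 1.72 − 0.42 = 1.3 V, so V_ov = 1.3 − 0.623 = 0.677 V.
Assume saturation: I_D = ½ k_p V_ov² = 0.5 × 4.3 × 0.677² = 0.985 mA, giving V_SD = V_DD − I_D R_D = 1.72 − 0.985 × 3.95 = -2.17 V.
But -2.17 V < V_ov = 0.677 V, so the device is actually in triode.
In triode I_D = k_p[V_ov V_SD − ½ V_SD²] and I_D = (V_DD − V_SD)/R_D. Equating: 8.49 V_SD² − 12.5 V_SD + 1.72 = 0, giving V_SD = 0.154 V (the root below V_ov).
I_D = (1.72 − 0.154) / 3.95 = 0.397 mA.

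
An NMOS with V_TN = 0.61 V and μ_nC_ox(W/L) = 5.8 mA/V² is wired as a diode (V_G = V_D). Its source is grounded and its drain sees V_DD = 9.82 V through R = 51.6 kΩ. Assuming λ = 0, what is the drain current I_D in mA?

With gate tied to drain, V_GS = V_DS ≥ V_GS − V_TN, so the device is in saturation.
KCL at the drain: ½ k_n (V_GS − V_TN)² = (V_DD − V_GS)/R.
Let x = V_GS − 0.61. Then 150 x² + x − 9.21 = 0, giving x = 0.245 V (positive root), so V_GS = 0.855 V.
I_D = (V_DD − V_GS)/R = (9.82 − 0.855) / 51.6 = 0.174 mA.

I_D = 0.174 mA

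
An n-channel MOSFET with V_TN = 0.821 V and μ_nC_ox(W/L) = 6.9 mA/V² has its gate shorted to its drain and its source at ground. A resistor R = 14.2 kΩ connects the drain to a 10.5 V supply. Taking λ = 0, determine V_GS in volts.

V_GS = 1.26 V

With gate tied to drain, V_GS = V_DS ≥ V_GS − V_TN, so the device is in saturation.
KCL at the drain: ½ k_n (V_GS − V_TN)² = (V_DD − V_GS)/R.
Let x = V_GS − 0.821. Then 49 x² + x − 9.679 = 0, giving x = 0.434 V (positive root), so V_GS = 1.26 V.
I_D = (V_DD − V_GS)/R = (10.5 − 1.26) / 14.2 = 0.651 mA.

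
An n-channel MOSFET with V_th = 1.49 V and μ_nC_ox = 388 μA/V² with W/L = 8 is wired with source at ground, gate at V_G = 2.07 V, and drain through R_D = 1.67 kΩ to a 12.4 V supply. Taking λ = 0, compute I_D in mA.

V_GS = V_G = 2.07 V, so V_ov = 2.07 − 1.49 = 0.58 V.
k_n = μ_nC_ox · (W/L) = 3.104 mA/V².
Assume saturation: I_D = ½ k_n V_ov² = 0.5 × 3.104 × 0.58² = 0.522 mA, giving V_DS = V_DD − I_D R_D = 12.4 − 0.522 × 1.67 = 11.5 V.
V_DS = 11.5 V ≥ V_ov = 0.58 V, confirming saturation.

I_D = 0.522 mA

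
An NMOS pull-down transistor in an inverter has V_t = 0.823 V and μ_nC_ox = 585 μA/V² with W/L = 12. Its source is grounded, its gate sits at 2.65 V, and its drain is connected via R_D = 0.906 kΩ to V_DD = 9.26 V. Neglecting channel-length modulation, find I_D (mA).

V_GS = V_G = 2.65 V, so V_ov = 2.65 − 0.823 = 1.83 V.
k_n = μ_nC_ox · (W/L) = 7.02 mA/V².
Assume saturation: I_D = ½ k_n V_ov² = 0.5 × 7.02 × 1.83² = 11.7 mA, giving V_DS = V_DD − I_D R_D = 9.26 − 11.7 × 0.906 = -1.35 V.
But -1.35 V < V_ov = 1.83 V, so the device is actually in triode.
In triode I_D = k_n[V_ov V_DS − ½ V_DS²] and I_D = (V_DD − V_DS)/R_D. Equating: 3.18 V_DS² − 12.62 V_DS + 9.26 = 0, giving V_DS = 0.972 V (the root below V_ov).
I_D = (9.26 − 0.972) / 0.906 = 9.15 mA.

I_D = 9.15 mA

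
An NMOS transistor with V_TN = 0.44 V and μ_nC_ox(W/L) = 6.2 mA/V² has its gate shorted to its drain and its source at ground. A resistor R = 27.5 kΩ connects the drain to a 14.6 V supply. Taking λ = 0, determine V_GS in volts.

With gate tied to drain, V_GS = V_DS ≥ V_GS − V_TN, so the device is in saturation.
KCL at the drain: ½ k_n (V_GS − V_TN)² = (V_DD − V_GS)/R.
Let x = V_GS − 0.44. Then 85.2 x² + x − 14.16 = 0, giving x = 0.402 V (positive root), so V_GS = 0.842 V.
I_D = (V_DD − V_GS)/R = (14.6 − 0.842) / 27.5 = 0.5 mA.

V_GS = 0.842 V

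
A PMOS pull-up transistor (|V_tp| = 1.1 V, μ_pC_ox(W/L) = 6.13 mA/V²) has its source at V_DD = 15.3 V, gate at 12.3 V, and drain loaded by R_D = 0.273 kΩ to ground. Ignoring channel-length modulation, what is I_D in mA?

V_SG = V_DD − V_G = 15.3 − 12.3 = 3 V, so V_ov = 3 − 1.1 = 1.9 V.
Assume saturation: I_D = ½ k_p V_ov² = 0.5 × 6.13 × 1.9² = 11.1 mA, giving V_SD = V_DD − I_D R_D = 15.3 − 11.1 × 0.273 = 12.3 V.
V_SD = 12.3 V ≥ V_ov = 1.9 V, confirming saturation.

I_D = 11.1 mA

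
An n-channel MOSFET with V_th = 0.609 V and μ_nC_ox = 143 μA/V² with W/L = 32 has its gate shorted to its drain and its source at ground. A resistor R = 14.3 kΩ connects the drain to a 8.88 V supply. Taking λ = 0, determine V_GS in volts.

V_GS = 1.10 V

With gate tied to drain, V_GS = V_DS ≥ V_GS − V_th, so the device is in saturation.
k_n = μ_nC_ox · (W/L) = 4.576 mA/V².
KCL at the drain: ½ k_n (V_GS − V_th)² = (V_DD − V_GS)/R.
Let x = V_GS − 0.609. Then 32.7 x² + x − 8.271 = 0, giving x = 0.488 V (positive root), so V_GS = 1.1 V.
I_D = (V_DD − V_GS)/R = (8.88 − 1.1) / 14.3 = 0.544 mA.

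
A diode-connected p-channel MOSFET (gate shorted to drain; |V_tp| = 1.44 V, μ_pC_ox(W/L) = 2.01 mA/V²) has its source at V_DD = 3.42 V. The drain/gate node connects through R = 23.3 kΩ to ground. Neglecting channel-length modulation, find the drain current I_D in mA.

I_D = 0.0734 mA

With gate tied to drain, V_SG = V_SD ≥ V_SG − |V_tp|, so the device is in saturation.
KCL at the drain: ½ k_p (V_SG − |V_tp|)² = (V_DD − V_SG)/R.
Let x = V_SG − 1.44. Then 23.4 x² + x − 1.98 = 0, giving x = 0.27 V (positive root), so V_SG = 1.71 V.
I_D = (V_DD − V_SG)/R = (3.42 − 1.71) / 23.3 = 0.0734 mA.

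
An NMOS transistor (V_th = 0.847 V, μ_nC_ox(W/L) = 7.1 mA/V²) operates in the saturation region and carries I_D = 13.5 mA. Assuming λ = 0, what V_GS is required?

In saturation I_D = ½ k_n (V_GS − V_th)², so V_GS − V_th = √(2 I_D / k_n) = √(2 × 13.5 / 7.1) = 1.95 V.
V_GS = 0.847 + 1.95 = 2.8 V.

V_GS = 2.80 V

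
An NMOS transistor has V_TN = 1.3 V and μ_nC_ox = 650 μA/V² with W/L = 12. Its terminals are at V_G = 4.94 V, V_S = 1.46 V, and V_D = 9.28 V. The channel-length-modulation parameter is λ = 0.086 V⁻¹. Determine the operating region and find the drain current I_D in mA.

Saturation; I_D = 31.0 mA

V_GS = V_G − V_S = 4.94 − 1.46 = 3.48 V; V_DS = V_D − V_S = 9.28 − 1.46 = 7.82 V.
k_n = μ_nC_ox · (W/L) = 7.8 mA/V².
V_ov = V_GS − V_TN = 3.48 − 1.3 = 2.18 V.
Since V_DS = 7.82 V ≥ V_ov = 2.18 V, the device is in saturation.
I_D = ½ k_n V_ov² (1 + λ V_DS) = 0.5 × 7.8 × 2.18² × (1 + 0.086 × 7.82) = 31 mA.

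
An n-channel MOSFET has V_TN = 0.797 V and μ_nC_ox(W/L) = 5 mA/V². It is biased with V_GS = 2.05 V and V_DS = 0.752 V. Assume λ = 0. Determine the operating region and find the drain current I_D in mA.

Triode; I_D = 3.30 mA

V_ov = V_GS − V_TN = 2.05 − 0.797 = 1.25 V.
Since V_DS = 0.752 V < V_ov = 1.25 V, the device is in the triode region.
I_D = k_n [V_ov · V_DS − ½ V_DS²] = 5 × [1.25 × 0.752 − 0.5 × 0.752²] = 3.3 mA.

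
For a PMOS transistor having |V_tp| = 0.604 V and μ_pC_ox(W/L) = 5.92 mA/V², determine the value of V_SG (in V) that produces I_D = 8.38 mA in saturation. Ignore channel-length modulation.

In saturation I_D = ½ k_p (V_SG − |V_tp|)², so V_SG − |V_tp| = √(2 I_D / k_p) = √(2 × 8.38 / 5.92) = 1.68 V.
V_SG = 0.604 + 1.68 = 2.29 V.

V_SG = 2.29 V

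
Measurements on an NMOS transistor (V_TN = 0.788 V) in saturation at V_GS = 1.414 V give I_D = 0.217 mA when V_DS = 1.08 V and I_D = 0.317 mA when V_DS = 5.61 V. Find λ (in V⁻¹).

With V_GS fixed, I_D ∝ (1 + λ V_DS) in saturation, so I_D2/I_D1 = (1 + λ V_DS2)/(1 + λ V_DS1).
0.317/0.217 = 1.461 = (1 + 5.61 λ)/(1 + 1.08 λ).
Solving: λ (I_D1 V_DS2 − I_D2 V_DS1) = I_D2 − I_D1, so λ = (0.317 − 0.217) / (0.217 × 5.61 − 0.317 × 1.08) = 0.1 / 0.875 = 0.114 V⁻¹.

λ = 0.114 V⁻¹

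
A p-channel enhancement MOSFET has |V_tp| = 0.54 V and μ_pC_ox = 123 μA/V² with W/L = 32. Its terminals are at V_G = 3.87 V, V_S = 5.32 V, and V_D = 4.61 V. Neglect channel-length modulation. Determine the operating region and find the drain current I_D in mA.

Triode; I_D = 1.55 mA

V_SG = V_S − V_G = 5.32 − 3.87 = 1.45 V; V_SD = V_S − V_D = 5.32 − 4.61 = 0.71 V.
k_p = μ_pC_ox · (W/L) = 3.936 mA/V².
V_ov = V_SG − |V_tp| = 1.45 − 0.54 = 0.91 V.
Since V_SD = 0.71 V < V_ov = 0.91 V, the device is in the triode region.
I_D = k_p [V_ov · V_SD − ½ V_SD²] = 3.936 × [0.91 × 0.71 − 0.5 × 0.71²] = 1.55 mA.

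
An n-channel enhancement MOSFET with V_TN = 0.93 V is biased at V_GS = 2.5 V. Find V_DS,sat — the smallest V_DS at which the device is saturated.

The boundary between triode and saturation is V_DS = V_GS − V_TN = V_ov.
V_ov = 2.5 − 0.93 = 1.57 V.

V_DS,sat = 1.57 V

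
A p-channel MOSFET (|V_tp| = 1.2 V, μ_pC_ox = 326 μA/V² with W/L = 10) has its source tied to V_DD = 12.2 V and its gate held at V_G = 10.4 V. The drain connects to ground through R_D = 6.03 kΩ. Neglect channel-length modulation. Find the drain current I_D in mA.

V_SG = V_DD − V_G = 12.2 − 10.4 = 1.8 V, so V_ov = 1.8 − 1.2 = 0.6 V.
k_p = μ_pC_ox · (W/L) = 3.26 mA/V².
Assume saturation: I_D = ½ k_p V_ov² = 0.5 × 3.26 × 0.6² = 0.587 mA, giving V_SD = V_DD − I_D R_D = 12.2 − 0.587 × 6.03 = 8.66 V.
V_SD = 8.66 V ≥ V_ov = 0.6 V, confirming saturation.

I_D = 0.587 mA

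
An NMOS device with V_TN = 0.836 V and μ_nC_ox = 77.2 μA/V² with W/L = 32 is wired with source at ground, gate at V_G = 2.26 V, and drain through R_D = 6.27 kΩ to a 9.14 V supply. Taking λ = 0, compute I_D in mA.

I_D = 1.38 mA

V_GS = V_G = 2.26 V, so V_ov = 2.26 − 0.836 = 1.42 V.
k_n = μ_nC_ox · (W/L) = 2.47 mA/V².
Assume saturation: I_D = ½ k_n V_ov² = 0.5 × 2.47 × 1.42² = 2.5 mA, giving V_DS = V_DD − I_D R_D = 9.14 − 2.5 × 6.27 = -6.56 V.
But -6.56 V < V_ov = 1.42 V, so the device is actually in triode.
In triode I_D = k_n[V_ov V_DS − ½ V_DS²] and I_D = (V_DD − V_DS)/R_D. Equating: 7.74 V_DS² − 23.06 V_DS + 9.14 = 0, giving V_DS = 0.471 V (the root below V_ov).
I_D = (9.14 − 0.471) / 6.27 = 1.38 mA.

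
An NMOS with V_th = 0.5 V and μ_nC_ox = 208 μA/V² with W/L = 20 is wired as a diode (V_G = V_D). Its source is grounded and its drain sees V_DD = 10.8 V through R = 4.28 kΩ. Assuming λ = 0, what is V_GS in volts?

With gate tied to drain, V_GS = V_DS ≥ V_GS − V_th, so the device is in saturation.
k_n = μ_nC_ox · (W/L) = 4.16 mA/V².
KCL at the drain: ½ k_n (V_GS − V_th)² = (V_DD − V_GS)/R.
Let x = V_GS − 0.5. Then 8.9 x² + x − 10.3 = 0, giving x = 1.02 V (positive root), so V_GS = 1.52 V.
I_D = (V_DD − V_GS)/R = (10.8 − 1.52) / 4.28 = 2.17 mA.

V_GS = 1.52 V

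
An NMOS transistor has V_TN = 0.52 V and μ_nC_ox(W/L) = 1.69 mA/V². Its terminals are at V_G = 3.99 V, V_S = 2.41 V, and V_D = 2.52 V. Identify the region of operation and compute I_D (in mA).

V_GS = V_G − V_S = 3.99 − 2.41 = 1.58 V; V_DS = V_D − V_S = 2.52 − 2.41 = 0.11 V.
V_ov = V_GS − V_TN = 1.58 − 0.52 = 1.06 V.
Since V_DS = 0.11 V < V_ov = 1.06 V, the device is in the triode region.
I_D = k_n [V_ov · V_DS − ½ V_DS²] = 1.69 × [1.06 × 0.11 − 0.5 × 0.11²] = 0.187 mA.

Triode; I_D = 0.187 mA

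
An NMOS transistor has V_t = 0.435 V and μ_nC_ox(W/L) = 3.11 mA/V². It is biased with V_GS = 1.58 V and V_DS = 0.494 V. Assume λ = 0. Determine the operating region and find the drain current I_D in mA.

Triode; I_D = 1.38 mA

V_ov = V_GS − V_t = 1.58 − 0.435 = 1.15 V.
Since V_DS = 0.494 V < V_ov = 1.15 V, the device is in the triode region.
I_D = k_n [V_ov · V_DS − ½ V_DS²] = 3.11 × [1.15 × 0.494 − 0.5 × 0.494²] = 1.38 mA.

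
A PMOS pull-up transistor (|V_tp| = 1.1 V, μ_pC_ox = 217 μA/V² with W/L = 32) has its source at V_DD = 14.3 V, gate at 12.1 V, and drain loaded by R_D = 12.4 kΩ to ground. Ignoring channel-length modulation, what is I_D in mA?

I_D = 1.14 mA

V_SG = V_DD − V_G = 14.3 − 12.1 = 2.2 V, so V_ov = 2.2 − 1.1 = 1.1 V.
k_p = μ_pC_ox · (W/L) = 6.944 mA/V².
Assume saturation: I_D = ½ k_p V_ov² = 0.5 × 6.944 × 1.1² = 4.2 mA, giving V_SD = V_DD − I_D R_D = 14.3 − 4.2 × 12.4 = -37.8 V.
But -37.8 V < V_ov = 1.1 V, so the device is actually in triode.
In triode I_D = k_p[V_ov V_SD − ½ V_SD²] and I_D = (V_DD − V_SD)/R_D. Equating: 43.1 V_SD² − 95.72 V_SD + 14.3 = 0, giving V_SD = 0.161 V (the root below V_ov).
I_D = (14.3 − 0.161) / 12.4 = 1.14 mA.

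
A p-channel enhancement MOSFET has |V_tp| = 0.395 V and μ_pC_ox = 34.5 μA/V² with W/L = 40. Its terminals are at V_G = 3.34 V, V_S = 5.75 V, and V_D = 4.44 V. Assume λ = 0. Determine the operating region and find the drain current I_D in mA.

V_SG = V_S − V_G = 5.75 − 3.34 = 2.41 V; V_SD = V_S − V_D = 5.75 − 4.44 = 1.31 V.
k_p = μ_pC_ox · (W/L) = 1.38 mA/V².
V_ov = V_SG − |V_tp| = 2.41 − 0.395 = 2.02 V.
Since V_SD = 1.31 V < V_ov = 2.02 V, the device is in the triode region.
I_D = k_p [V_ov · V_SD − ½ V_SD²] = 1.38 × [2.02 × 1.31 − 0.5 × 1.31²] = 2.46 mA.

Triode; I_D = 2.46 mA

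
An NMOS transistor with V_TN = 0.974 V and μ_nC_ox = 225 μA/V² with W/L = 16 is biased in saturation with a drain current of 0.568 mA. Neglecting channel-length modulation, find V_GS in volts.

V_GS = 1.54 V

k_n = μ_nC_ox · (W/L) = 3.6 mA/V².
In saturation I_D = ½ k_n (V_GS − V_TN)², so V_GS − V_TN = √(2 I_D / k_n) = √(2 × 0.568 / 3.6) = 0.562 V.
V_GS = 0.974 + 0.562 = 1.54 V.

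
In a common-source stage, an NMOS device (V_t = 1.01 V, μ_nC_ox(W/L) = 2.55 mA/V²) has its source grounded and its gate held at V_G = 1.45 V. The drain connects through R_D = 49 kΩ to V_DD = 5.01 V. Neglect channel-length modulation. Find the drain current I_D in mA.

V_GS = V_G = 1.45 V, so V_ov = 1.45 − 1.01 = 0.44 V.
Assume saturation: I_D = ½ k_n V_ov² = 0.5 × 2.55 × 0.44² = 0.247 mA, giving V_DS = V_DD − I_D R_D = 5.01 − 0.247 × 49 = -7.09 V.
But -7.09 V < V_ov = 0.44 V, so the device is actually in triode.
In triode I_D = k_n[V_ov V_DS − ½ V_DS²] and I_D = (V_DD − V_DS)/R_D. Equating: 62.5 V_DS² − 55.98 V_DS + 5.01 = 0, giving V_DS = 0.101 V (the root below V_ov).
I_D = (5.01 − 0.101) / 49 = 0.1 mA.

I_D = 0.100 mA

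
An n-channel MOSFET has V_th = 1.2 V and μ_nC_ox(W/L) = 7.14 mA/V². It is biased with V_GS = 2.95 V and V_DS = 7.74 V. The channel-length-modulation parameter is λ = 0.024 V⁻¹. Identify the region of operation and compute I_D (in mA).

V_ov = V_GS − V_th = 2.95 − 1.2 = 1.75 V.
Since V_DS = 7.74 V ≥ V_ov = 1.75 V, the device is in saturation.
I_D = ½ k_n V_ov² (1 + λ V_DS) = 0.5 × 7.14 × 1.75² × (1 + 0.024 × 7.74) = 13 mA.

Saturation; I_D = 13.0 mA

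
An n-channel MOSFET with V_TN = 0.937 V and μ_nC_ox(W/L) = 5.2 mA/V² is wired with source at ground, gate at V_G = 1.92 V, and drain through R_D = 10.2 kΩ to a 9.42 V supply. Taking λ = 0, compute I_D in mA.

V_GS = V_G = 1.92 V, so V_ov = 1.92 − 0.937 = 0.983 V.
Assume saturation: I_D = ½ k_n V_ov² = 0.5 × 5.2 × 0.983² = 2.51 mA, giving V_DS = V_DD − I_D R_D = 9.42 − 2.51 × 10.2 = -16.2 V.
But -16.2 V < V_ov = 0.983 V, so the device is actually in triode.
In triode I_D = k_n[V_ov V_DS − ½ V_DS²] and I_D = (V_DD − V_DS)/R_D. Equating: 26.5 V_DS² − 53.14 V_DS + 9.42 = 0, giving V_DS = 0.197 V (the root below V_ov).
I_D = (9.42 − 0.197) / 10.2 = 0.904 mA.

I_D = 0.904 mA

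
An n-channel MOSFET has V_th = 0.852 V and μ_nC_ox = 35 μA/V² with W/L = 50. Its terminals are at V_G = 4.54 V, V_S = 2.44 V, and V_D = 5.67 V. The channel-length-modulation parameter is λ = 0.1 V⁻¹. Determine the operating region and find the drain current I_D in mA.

Saturation; I_D = 1.80 mA

V_GS = V_G − V_S = 4.54 − 2.44 = 2.1 V; V_DS = V_D − V_S = 5.67 − 2.44 = 3.23 V.
k_n = μ_nC_ox · (W/L) = 1.75 mA/V².
V_ov = V_GS − V_th = 2.1 − 0.852 = 1.25 V.
Since V_DS = 3.23 V ≥ V_ov = 1.25 V, the device is in saturation.
I_D = ½ k_n V_ov² (1 + λ V_DS) = 0.5 × 1.75 × 1.25² × (1 + 0.1 × 3.23) = 1.8 mA.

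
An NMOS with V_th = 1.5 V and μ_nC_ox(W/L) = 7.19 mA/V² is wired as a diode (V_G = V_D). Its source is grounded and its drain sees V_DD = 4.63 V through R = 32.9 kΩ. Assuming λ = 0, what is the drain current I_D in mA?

With gate tied to drain, V_GS = V_DS ≥ V_GS − V_th, so the device is in saturation.
KCL at the drain: ½ k_n (V_GS − V_th)² = (V_DD − V_GS)/R.
Let x = V_GS − 1.5. Then 118 x² + x − 3.13 = 0, giving x = 0.159 V (positive root), so V_GS = 1.66 V.
I_D = (V_DD − V_GS)/R = (4.63 − 1.66) / 32.9 = 0.0903 mA.

I_D = 0.0903 mA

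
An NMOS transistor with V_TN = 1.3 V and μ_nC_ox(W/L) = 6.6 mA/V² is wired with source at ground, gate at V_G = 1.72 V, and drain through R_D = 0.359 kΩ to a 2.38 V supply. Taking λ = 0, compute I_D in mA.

I_D = 0.582 mA

V_GS = V_G = 1.72 V, so V_ov = 1.72 − 1.3 = 0.42 V.
Assume saturation: I_D = ½ k_n V_ov² = 0.5 × 6.6 × 0.42² = 0.582 mA, giving V_DS = V_DD − I_D R_D = 2.38 − 0.582 × 0.359 = 2.17 V.
V_DS = 2.17 V ≥ V_ov = 0.42 V, confirming saturation.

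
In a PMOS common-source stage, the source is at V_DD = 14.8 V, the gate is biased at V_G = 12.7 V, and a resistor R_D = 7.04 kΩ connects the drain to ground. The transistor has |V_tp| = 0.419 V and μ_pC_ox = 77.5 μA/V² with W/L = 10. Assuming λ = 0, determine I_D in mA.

V_SG = V_DD − V_G = 14.8 − 12.7 = 2.1 V, so V_ov = 2.1 − 0.419 = 1.68 V.
k_p = μ_pC_ox · (W/L) = 0.775 mA/V².
Assume saturation: I_D = ½ k_p V_ov² = 0.5 × 0.775 × 1.68² = 1.09 mA, giving V_SD = V_DD − I_D R_D = 14.8 − 1.09 × 7.04 = 7.09 V.
V_SD = 7.09 V ≥ V_ov = 1.68 V, confirming saturation.

I_D = 1.09 mA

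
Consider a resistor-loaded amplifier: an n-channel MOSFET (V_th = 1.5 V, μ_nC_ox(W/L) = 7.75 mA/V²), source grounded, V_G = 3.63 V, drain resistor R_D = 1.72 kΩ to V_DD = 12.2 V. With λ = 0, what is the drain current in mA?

I_D = 6.82 mA

V_GS = V_G = 3.63 V, so V_ov = 3.63 − 1.5 = 2.13 V.
Assume saturation: I_D = ½ k_n V_ov² = 0.5 × 7.75 × 2.13² = 17.6 mA, giving V_DS = V_DD − I_D R_D = 12.2 − 17.6 × 1.72 = -18 V.
But -18 V < V_ov = 2.13 V, so the device is actually in triode.
In triode I_D = k_n[V_ov V_DS − ½ V_DS²] and I_D = (V_DD − V_DS)/R_D. Equating: 6.67 V_DS² − 29.39 V_DS + 12.2 = 0, giving V_DS = 0.464 V (the root below V_ov).
I_D = (12.2 − 0.464) / 1.72 = 6.82 mA.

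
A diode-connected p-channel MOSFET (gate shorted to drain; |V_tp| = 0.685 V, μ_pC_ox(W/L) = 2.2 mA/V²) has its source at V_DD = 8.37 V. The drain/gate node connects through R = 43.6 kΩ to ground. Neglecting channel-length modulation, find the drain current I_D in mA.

With gate tied to drain, V_SG = V_SD ≥ V_SG − |V_tp|, so the device is in saturation.
KCL at the drain: ½ k_p (V_SG − |V_tp|)² = (V_DD − V_SG)/R.
Let x = V_SG − 0.685. Then 48 x² + x − 7.685 = 0, giving x = 0.39 V (positive root), so V_SG = 1.08 V.
I_D = (V_DD − V_SG)/R = (8.37 − 1.08) / 43.6 = 0.167 mA.

I_D = 0.167 mA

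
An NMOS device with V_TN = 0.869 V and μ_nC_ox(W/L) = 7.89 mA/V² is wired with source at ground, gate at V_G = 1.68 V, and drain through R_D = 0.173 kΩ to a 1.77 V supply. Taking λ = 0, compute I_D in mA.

I_D = 2.59 mA

V_GS = V_G = 1.68 V, so V_ov = 1.68 − 0.869 = 0.811 V.
Assume saturation: I_D = ½ k_n V_ov² = 0.5 × 7.89 × 0.811² = 2.59 mA, giving V_DS = V_DD − I_D R_D = 1.77 − 2.59 × 0.173 = 1.32 V.
V_DS = 1.32 V ≥ V_ov = 0.811 V, confirming saturation.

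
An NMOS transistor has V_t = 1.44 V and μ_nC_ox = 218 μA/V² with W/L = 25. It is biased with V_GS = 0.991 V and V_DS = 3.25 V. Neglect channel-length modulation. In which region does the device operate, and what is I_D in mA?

Cutoff; I_D = 0 mA

V_GS = 0.991 V < V_t = 1.44 V, so the transistor is in cutoff.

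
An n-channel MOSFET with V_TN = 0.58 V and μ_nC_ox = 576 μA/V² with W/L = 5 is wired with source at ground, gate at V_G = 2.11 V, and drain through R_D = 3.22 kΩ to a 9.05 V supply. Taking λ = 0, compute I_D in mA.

V_GS = V_G = 2.11 V, so V_ov = 2.11 − 0.58 = 1.53 V.
k_n = μ_nC_ox · (W/L) = 2.88 mA/V².
Assume saturation: I_D = ½ k_n V_ov² = 0.5 × 2.88 × 1.53² = 3.37 mA, giving V_DS = V_DD − I_D R_D = 9.05 − 3.37 × 3.22 = -1.8 V.
But -1.8 V < V_ov = 1.53 V, so the device is actually in triode.
In triode I_D = k_n[V_ov V_DS − ½ V_DS²] and I_D = (V_DD − V_DS)/R_D. Equating: 4.64 V_DS² − 15.19 V_DS + 9.05 = 0, giving V_DS = 0.783 V (the root below V_ov).
I_D = (9.05 − 0.783) / 3.22 = 2.57 mA.

I_D = 2.57 mA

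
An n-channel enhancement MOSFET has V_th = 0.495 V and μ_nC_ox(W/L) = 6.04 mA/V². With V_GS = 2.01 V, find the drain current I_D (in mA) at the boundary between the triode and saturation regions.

At the boundary V_DS = V_ov = V_GS − V_th = 2.01 − 0.495 = 1.51 V.
I_D = ½ k_n V_ov² = 0.5 × 6.04 × 1.51² = 6.93 mA.

I_D = 6.93 mA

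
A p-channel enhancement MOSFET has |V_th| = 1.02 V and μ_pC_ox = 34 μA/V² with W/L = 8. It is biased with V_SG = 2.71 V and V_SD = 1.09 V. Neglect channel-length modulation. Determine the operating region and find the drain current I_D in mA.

k_p = μ_pC_ox · (W/L) = 0.272 mA/V².
V_ov = V_SG − |V_th| = 2.71 − 1.02 = 1.69 V.
Since V_SD = 1.09 V < V_ov = 1.69 V, the device is in the triode region.
I_D = k_p [V_ov · V_SD − ½ V_SD²] = 0.272 × [1.69 × 1.09 − 0.5 × 1.09²] = 0.339 mA.

Triode; I_D = 0.339 mA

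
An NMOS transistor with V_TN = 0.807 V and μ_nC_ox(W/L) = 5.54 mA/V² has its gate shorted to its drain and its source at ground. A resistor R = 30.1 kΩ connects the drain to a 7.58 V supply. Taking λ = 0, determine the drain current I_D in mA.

I_D = 0.216 mA

With gate tied to drain, V_GS = V_DS ≥ V_GS − V_TN, so the device is in saturation.
KCL at the drain: ½ k_n (V_GS − V_TN)² = (V_DD − V_GS)/R.
Let x = V_GS − 0.807. Then 83.4 x² + x − 6.773 = 0, giving x = 0.279 V (positive root), so V_GS = 1.09 V.
I_D = (V_DD − V_GS)/R = (7.58 − 1.09) / 30.1 = 0.216 mA.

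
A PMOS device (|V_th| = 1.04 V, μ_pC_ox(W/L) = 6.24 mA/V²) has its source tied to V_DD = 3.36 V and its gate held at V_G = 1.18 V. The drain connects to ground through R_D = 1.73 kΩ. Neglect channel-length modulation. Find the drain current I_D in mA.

I_D = 1.78 mA

V_SG = V_DD − V_G = 3.36 − 1.18 = 2.18 V, so V_ov = 2.18 − 1.04 = 1.14 V.
Assume saturation: I_D = ½ k_p V_ov² = 0.5 × 6.24 × 1.14² = 4.05 mA, giving V_SD = V_DD − I_D R_D = 3.36 − 4.05 × 1.73 = -3.65 V.
But -3.65 V < V_ov = 1.14 V, so the device is actually in triode.
In triode I_D = k_p[V_ov V_SD − ½ V_SD²] and I_D = (V_DD − V_SD)/R_D. Equating: 5.4 V_SD² − 13.31 V_SD + 3.36 = 0, giving V_SD = 0.286 V (the root below V_ov).
I_D = (3.36 − 0.286) / 1.73 = 1.78 mA.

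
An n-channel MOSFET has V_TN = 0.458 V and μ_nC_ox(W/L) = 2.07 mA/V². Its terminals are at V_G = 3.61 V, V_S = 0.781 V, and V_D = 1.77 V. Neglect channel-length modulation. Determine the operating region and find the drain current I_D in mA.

Triode; I_D = 3.84 mA

V_GS = V_G − V_S = 3.61 − 0.781 = 2.83 V; V_DS = V_D − V_S = 1.77 − 0.781 = 0.989 V.
V_ov = V_GS − V_TN = 2.83 − 0.458 = 2.37 V.
Since V_DS = 0.989 V < V_ov = 2.37 V, the device is in the triode region.
I_D = k_n [V_ov · V_DS − ½ V_DS²] = 2.07 × [2.37 × 0.989 − 0.5 × 0.989²] = 3.84 mA.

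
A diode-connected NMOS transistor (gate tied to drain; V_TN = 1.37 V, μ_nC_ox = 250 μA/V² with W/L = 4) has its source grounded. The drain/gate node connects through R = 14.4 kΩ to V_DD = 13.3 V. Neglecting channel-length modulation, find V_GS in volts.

With gate tied to drain, V_GS = V_DS ≥ V_GS − V_TN, so the device is in saturation.
k_n = μ_nC_ox · (W/L) = 1 mA/V².
KCL at the drain: ½ k_n (V_GS − V_TN)² = (V_DD − V_GS)/R.
Let x = V_GS − 1.37. Then 7.2 x² + x − 11.93 = 0, giving x = 1.22 V (positive root), so V_GS = 2.59 V.
I_D = (V_DD − V_GS)/R = (13.3 − 2.59) / 14.4 = 0.744 mA.

V_GS = 2.59 V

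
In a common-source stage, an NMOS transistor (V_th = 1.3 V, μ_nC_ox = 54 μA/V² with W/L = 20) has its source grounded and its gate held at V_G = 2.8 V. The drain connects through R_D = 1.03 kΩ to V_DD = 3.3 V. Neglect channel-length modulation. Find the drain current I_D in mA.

V_GS = V_G = 2.8 V, so V_ov = 2.8 − 1.3 = 1.5 V.
k_n = μ_nC_ox · (W/L) = 1.08 mA/V².
Assume saturation: I_D = ½ k_n V_ov² = 0.5 × 1.08 × 1.5² = 1.21 mA, giving V_DS = V_DD − I_D R_D = 3.3 − 1.21 × 1.03 = 2.05 V.
V_DS = 2.05 V ≥ V_ov = 1.5 V, confirming saturation.

I_D = 1.21 mA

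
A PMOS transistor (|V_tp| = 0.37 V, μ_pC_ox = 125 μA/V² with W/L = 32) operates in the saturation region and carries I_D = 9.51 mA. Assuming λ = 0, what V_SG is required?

k_p = μ_pC_ox · (W/L) = 4 mA/V².
In saturation I_D = ½ k_p (V_SG − |V_tp|)², so V_SG − |V_tp| = √(2 I_D / k_p) = √(2 × 9.51 / 4) = 2.18 V.
V_SG = 0.37 + 2.18 = 2.55 V.

V_SG = 2.55 V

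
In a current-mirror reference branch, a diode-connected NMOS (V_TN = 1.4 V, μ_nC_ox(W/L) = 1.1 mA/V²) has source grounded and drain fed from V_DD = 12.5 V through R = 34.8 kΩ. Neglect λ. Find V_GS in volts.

With gate tied to drain, V_GS = V_DS ≥ V_GS − V_TN, so the device is in saturation.
KCL at the drain: ½ k_n (V_GS − V_TN)² = (V_DD − V_GS)/R.
Let x = V_GS − 1.4. Then 19.1 x² + x − 11.1 = 0, giving x = 0.736 V (positive root), so V_GS = 2.14 V.
I_D = (V_DD − V_GS)/R = (12.5 − 2.14) / 34.8 = 0.298 mA.

V_GS = 2.14 V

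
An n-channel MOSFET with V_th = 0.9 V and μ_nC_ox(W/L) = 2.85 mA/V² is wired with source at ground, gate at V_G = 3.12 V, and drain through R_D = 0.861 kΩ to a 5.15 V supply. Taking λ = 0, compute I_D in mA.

I_D = 4.84 mA

V_GS = V_G = 3.12 V, so V_ov = 3.12 − 0.9 = 2.22 V.
Assume saturation: I_D = ½ k_n V_ov² = 0.5 × 2.85 × 2.22² = 7.02 mA, giving V_DS = V_DD − I_D R_D = 5.15 − 7.02 × 0.861 = -0.897 V.
But -0.897 V < V_ov = 2.22 V, so the device is actually in triode.
In triode I_D = k_n[V_ov V_DS − ½ V_DS²] and I_D = (V_DD − V_DS)/R_D. Equating: 1.23 V_DS² − 6.448 V_DS + 5.15 = 0, giving V_DS = 0.982 V (the root below V_ov).
I_D = (5.15 − 0.982) / 0.861 = 4.84 mA.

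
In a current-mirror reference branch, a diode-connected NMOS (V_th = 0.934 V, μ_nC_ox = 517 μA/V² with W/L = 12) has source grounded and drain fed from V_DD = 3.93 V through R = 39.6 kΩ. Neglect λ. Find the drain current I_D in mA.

I_D = 0.0718 mA

With gate tied to drain, V_GS = V_DS ≥ V_GS − V_th, so the device is in saturation.
k_n = μ_nC_ox · (W/L) = 6.204 mA/V².
KCL at the drain: ½ k_n (V_GS − V_th)² = (V_DD − V_GS)/R.
Let x = V_GS − 0.934. Then 123 x² + x − 2.996 = 0, giving x = 0.152 V (positive root), so V_GS = 1.09 V.
I_D = (V_DD − V_GS)/R = (3.93 − 1.09) / 39.6 = 0.0718 mA.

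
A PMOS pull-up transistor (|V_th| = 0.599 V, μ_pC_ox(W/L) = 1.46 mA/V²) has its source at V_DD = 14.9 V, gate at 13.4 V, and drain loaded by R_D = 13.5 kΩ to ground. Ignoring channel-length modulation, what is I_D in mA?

I_D = 0.593 mA

V_SG = V_DD − V_G = 14.9 − 13.4 = 1.5 V, so V_ov = 1.5 − 0.599 = 0.901 V.
Assume saturation: I_D = ½ k_p V_ov² = 0.5 × 1.46 × 0.901² = 0.593 mA, giving V_SD = V_DD − I_D R_D = 14.9 − 0.593 × 13.5 = 6.9 V.
V_SD = 6.9 V ≥ V_ov = 0.901 V, confirming saturation.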